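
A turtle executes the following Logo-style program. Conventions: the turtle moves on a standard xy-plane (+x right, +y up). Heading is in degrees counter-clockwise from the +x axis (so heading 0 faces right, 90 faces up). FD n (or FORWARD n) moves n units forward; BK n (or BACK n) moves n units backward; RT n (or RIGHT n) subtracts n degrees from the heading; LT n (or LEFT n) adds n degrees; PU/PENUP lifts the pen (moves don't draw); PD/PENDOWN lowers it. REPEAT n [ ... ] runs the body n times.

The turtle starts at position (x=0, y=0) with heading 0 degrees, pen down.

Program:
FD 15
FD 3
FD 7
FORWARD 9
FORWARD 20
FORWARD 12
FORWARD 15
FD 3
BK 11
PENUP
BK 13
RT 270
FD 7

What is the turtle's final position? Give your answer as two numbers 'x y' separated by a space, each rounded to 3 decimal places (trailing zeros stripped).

Answer: 60 7

Derivation:
Executing turtle program step by step:
Start: pos=(0,0), heading=0, pen down
FD 15: (0,0) -> (15,0) [heading=0, draw]
FD 3: (15,0) -> (18,0) [heading=0, draw]
FD 7: (18,0) -> (25,0) [heading=0, draw]
FD 9: (25,0) -> (34,0) [heading=0, draw]
FD 20: (34,0) -> (54,0) [heading=0, draw]
FD 12: (54,0) -> (66,0) [heading=0, draw]
FD 15: (66,0) -> (81,0) [heading=0, draw]
FD 3: (81,0) -> (84,0) [heading=0, draw]
BK 11: (84,0) -> (73,0) [heading=0, draw]
PU: pen up
BK 13: (73,0) -> (60,0) [heading=0, move]
RT 270: heading 0 -> 90
FD 7: (60,0) -> (60,7) [heading=90, move]
Final: pos=(60,7), heading=90, 9 segment(s) drawn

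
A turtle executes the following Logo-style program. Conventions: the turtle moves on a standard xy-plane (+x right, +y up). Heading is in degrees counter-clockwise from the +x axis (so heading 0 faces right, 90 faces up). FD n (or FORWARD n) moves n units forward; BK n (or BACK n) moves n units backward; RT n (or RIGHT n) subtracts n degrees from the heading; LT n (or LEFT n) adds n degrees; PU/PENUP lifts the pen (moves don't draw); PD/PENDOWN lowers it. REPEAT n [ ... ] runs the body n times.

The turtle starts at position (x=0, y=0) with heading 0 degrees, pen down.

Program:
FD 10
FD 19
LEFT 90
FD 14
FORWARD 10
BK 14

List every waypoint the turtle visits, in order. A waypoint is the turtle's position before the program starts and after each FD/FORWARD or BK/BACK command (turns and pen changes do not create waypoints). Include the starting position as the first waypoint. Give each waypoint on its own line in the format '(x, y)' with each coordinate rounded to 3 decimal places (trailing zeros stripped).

Answer: (0, 0)
(10, 0)
(29, 0)
(29, 14)
(29, 24)
(29, 10)

Derivation:
Executing turtle program step by step:
Start: pos=(0,0), heading=0, pen down
FD 10: (0,0) -> (10,0) [heading=0, draw]
FD 19: (10,0) -> (29,0) [heading=0, draw]
LT 90: heading 0 -> 90
FD 14: (29,0) -> (29,14) [heading=90, draw]
FD 10: (29,14) -> (29,24) [heading=90, draw]
BK 14: (29,24) -> (29,10) [heading=90, draw]
Final: pos=(29,10), heading=90, 5 segment(s) drawn
Waypoints (6 total):
(0, 0)
(10, 0)
(29, 0)
(29, 14)
(29, 24)
(29, 10)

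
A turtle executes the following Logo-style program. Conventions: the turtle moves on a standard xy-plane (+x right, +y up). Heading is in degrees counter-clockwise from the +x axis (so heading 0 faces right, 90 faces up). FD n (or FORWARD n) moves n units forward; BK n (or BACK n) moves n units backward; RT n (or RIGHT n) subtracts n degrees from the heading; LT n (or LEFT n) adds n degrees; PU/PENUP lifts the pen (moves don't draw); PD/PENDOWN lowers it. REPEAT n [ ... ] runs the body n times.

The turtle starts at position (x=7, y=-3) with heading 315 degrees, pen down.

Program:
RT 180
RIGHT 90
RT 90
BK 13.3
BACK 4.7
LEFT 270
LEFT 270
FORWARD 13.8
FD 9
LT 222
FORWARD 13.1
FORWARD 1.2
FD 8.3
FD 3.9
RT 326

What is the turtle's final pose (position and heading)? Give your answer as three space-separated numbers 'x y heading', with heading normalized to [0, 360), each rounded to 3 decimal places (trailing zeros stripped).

Answer: 4.614 24.463 31

Derivation:
Executing turtle program step by step:
Start: pos=(7,-3), heading=315, pen down
RT 180: heading 315 -> 135
RT 90: heading 135 -> 45
RT 90: heading 45 -> 315
BK 13.3: (7,-3) -> (-2.405,6.405) [heading=315, draw]
BK 4.7: (-2.405,6.405) -> (-5.728,9.728) [heading=315, draw]
LT 270: heading 315 -> 225
LT 270: heading 225 -> 135
FD 13.8: (-5.728,9.728) -> (-15.486,19.486) [heading=135, draw]
FD 9: (-15.486,19.486) -> (-21.85,25.85) [heading=135, draw]
LT 222: heading 135 -> 357
FD 13.1: (-21.85,25.85) -> (-8.768,25.164) [heading=357, draw]
FD 1.2: (-8.768,25.164) -> (-7.57,25.102) [heading=357, draw]
FD 8.3: (-7.57,25.102) -> (0.719,24.667) [heading=357, draw]
FD 3.9: (0.719,24.667) -> (4.614,24.463) [heading=357, draw]
RT 326: heading 357 -> 31
Final: pos=(4.614,24.463), heading=31, 8 segment(s) drawn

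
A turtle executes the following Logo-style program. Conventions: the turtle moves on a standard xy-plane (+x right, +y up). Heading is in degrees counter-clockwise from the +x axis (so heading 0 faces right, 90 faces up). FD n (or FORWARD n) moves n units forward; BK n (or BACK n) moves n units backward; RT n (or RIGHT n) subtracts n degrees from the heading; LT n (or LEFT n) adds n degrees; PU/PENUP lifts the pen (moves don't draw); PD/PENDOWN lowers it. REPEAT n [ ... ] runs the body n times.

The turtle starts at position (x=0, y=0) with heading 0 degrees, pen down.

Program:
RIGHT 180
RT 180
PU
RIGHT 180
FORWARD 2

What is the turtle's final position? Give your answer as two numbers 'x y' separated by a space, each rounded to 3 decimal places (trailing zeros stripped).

Executing turtle program step by step:
Start: pos=(0,0), heading=0, pen down
RT 180: heading 0 -> 180
RT 180: heading 180 -> 0
PU: pen up
RT 180: heading 0 -> 180
FD 2: (0,0) -> (-2,0) [heading=180, move]
Final: pos=(-2,0), heading=180, 0 segment(s) drawn

Answer: -2 0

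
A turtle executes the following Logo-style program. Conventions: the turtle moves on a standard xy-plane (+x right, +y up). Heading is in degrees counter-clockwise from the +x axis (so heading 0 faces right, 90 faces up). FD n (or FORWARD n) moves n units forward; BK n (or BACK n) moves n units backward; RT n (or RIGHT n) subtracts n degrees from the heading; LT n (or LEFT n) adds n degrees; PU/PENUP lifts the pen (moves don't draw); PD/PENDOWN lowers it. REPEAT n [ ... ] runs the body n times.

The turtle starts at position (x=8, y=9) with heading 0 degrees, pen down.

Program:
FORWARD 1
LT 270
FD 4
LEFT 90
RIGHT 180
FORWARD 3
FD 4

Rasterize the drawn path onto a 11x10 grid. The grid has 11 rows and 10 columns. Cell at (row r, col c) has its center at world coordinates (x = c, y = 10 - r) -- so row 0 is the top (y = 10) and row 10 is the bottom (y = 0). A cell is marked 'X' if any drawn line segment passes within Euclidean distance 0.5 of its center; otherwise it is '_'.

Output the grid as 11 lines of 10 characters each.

Segment 0: (8,9) -> (9,9)
Segment 1: (9,9) -> (9,5)
Segment 2: (9,5) -> (6,5)
Segment 3: (6,5) -> (2,5)

Answer: __________
________XX
_________X
_________X
_________X
__XXXXXXXX
__________
__________
__________
__________
__________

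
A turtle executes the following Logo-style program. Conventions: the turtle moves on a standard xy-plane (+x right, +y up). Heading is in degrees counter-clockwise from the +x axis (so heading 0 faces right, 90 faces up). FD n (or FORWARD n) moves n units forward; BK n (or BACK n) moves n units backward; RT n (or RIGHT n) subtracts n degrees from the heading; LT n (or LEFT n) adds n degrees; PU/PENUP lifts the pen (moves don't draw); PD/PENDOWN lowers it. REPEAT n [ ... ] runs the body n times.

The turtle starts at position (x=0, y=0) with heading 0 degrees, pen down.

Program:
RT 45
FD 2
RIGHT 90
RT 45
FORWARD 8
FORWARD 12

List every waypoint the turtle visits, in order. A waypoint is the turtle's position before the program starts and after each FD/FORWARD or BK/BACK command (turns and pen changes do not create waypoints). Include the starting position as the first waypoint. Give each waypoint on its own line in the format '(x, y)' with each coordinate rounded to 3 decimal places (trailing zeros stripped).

Executing turtle program step by step:
Start: pos=(0,0), heading=0, pen down
RT 45: heading 0 -> 315
FD 2: (0,0) -> (1.414,-1.414) [heading=315, draw]
RT 90: heading 315 -> 225
RT 45: heading 225 -> 180
FD 8: (1.414,-1.414) -> (-6.586,-1.414) [heading=180, draw]
FD 12: (-6.586,-1.414) -> (-18.586,-1.414) [heading=180, draw]
Final: pos=(-18.586,-1.414), heading=180, 3 segment(s) drawn
Waypoints (4 total):
(0, 0)
(1.414, -1.414)
(-6.586, -1.414)
(-18.586, -1.414)

Answer: (0, 0)
(1.414, -1.414)
(-6.586, -1.414)
(-18.586, -1.414)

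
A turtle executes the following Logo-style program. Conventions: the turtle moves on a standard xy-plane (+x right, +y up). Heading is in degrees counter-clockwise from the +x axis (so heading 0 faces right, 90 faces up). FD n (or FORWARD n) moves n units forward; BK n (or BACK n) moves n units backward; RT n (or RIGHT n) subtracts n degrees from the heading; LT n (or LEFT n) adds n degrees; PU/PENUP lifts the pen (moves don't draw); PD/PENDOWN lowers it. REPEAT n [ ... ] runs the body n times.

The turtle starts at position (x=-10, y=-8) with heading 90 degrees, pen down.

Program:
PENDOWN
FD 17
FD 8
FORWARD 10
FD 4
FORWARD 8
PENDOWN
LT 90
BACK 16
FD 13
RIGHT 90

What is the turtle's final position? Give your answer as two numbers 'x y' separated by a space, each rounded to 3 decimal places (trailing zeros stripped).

Answer: -7 39

Derivation:
Executing turtle program step by step:
Start: pos=(-10,-8), heading=90, pen down
PD: pen down
FD 17: (-10,-8) -> (-10,9) [heading=90, draw]
FD 8: (-10,9) -> (-10,17) [heading=90, draw]
FD 10: (-10,17) -> (-10,27) [heading=90, draw]
FD 4: (-10,27) -> (-10,31) [heading=90, draw]
FD 8: (-10,31) -> (-10,39) [heading=90, draw]
PD: pen down
LT 90: heading 90 -> 180
BK 16: (-10,39) -> (6,39) [heading=180, draw]
FD 13: (6,39) -> (-7,39) [heading=180, draw]
RT 90: heading 180 -> 90
Final: pos=(-7,39), heading=90, 7 segment(s) drawn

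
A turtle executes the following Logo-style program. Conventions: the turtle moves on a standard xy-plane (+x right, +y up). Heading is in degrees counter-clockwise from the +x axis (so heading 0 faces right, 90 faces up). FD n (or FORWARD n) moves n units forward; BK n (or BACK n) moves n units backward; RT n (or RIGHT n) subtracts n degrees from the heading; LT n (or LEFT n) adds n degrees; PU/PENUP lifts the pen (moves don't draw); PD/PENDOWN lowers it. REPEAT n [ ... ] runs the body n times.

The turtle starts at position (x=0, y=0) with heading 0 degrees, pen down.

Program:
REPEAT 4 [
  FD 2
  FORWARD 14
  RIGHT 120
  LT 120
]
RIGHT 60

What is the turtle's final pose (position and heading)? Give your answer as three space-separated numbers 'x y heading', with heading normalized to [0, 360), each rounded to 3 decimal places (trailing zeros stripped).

Executing turtle program step by step:
Start: pos=(0,0), heading=0, pen down
REPEAT 4 [
  -- iteration 1/4 --
  FD 2: (0,0) -> (2,0) [heading=0, draw]
  FD 14: (2,0) -> (16,0) [heading=0, draw]
  RT 120: heading 0 -> 240
  LT 120: heading 240 -> 0
  -- iteration 2/4 --
  FD 2: (16,0) -> (18,0) [heading=0, draw]
  FD 14: (18,0) -> (32,0) [heading=0, draw]
  RT 120: heading 0 -> 240
  LT 120: heading 240 -> 0
  -- iteration 3/4 --
  FD 2: (32,0) -> (34,0) [heading=0, draw]
  FD 14: (34,0) -> (48,0) [heading=0, draw]
  RT 120: heading 0 -> 240
  LT 120: heading 240 -> 0
  -- iteration 4/4 --
  FD 2: (48,0) -> (50,0) [heading=0, draw]
  FD 14: (50,0) -> (64,0) [heading=0, draw]
  RT 120: heading 0 -> 240
  LT 120: heading 240 -> 0
]
RT 60: heading 0 -> 300
Final: pos=(64,0), heading=300, 8 segment(s) drawn

Answer: 64 0 300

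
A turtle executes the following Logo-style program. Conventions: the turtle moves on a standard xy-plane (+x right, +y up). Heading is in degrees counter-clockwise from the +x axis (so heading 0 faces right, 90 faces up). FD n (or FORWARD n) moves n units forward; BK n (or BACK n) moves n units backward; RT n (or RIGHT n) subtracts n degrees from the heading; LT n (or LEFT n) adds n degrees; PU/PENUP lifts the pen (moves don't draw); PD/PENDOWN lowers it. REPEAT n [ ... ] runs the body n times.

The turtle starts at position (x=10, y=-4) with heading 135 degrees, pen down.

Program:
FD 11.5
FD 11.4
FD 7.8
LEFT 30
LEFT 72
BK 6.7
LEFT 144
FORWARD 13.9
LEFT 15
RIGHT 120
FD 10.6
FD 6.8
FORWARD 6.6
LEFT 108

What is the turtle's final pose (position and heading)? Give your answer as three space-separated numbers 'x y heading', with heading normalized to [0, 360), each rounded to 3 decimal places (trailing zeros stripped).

Executing turtle program step by step:
Start: pos=(10,-4), heading=135, pen down
FD 11.5: (10,-4) -> (1.868,4.132) [heading=135, draw]
FD 11.4: (1.868,4.132) -> (-6.193,12.193) [heading=135, draw]
FD 7.8: (-6.193,12.193) -> (-11.708,17.708) [heading=135, draw]
LT 30: heading 135 -> 165
LT 72: heading 165 -> 237
BK 6.7: (-11.708,17.708) -> (-8.059,23.327) [heading=237, draw]
LT 144: heading 237 -> 21
FD 13.9: (-8.059,23.327) -> (4.918,28.309) [heading=21, draw]
LT 15: heading 21 -> 36
RT 120: heading 36 -> 276
FD 10.6: (4.918,28.309) -> (6.026,17.767) [heading=276, draw]
FD 6.8: (6.026,17.767) -> (6.736,11.004) [heading=276, draw]
FD 6.6: (6.736,11.004) -> (7.426,4.44) [heading=276, draw]
LT 108: heading 276 -> 24
Final: pos=(7.426,4.44), heading=24, 8 segment(s) drawn

Answer: 7.426 4.44 24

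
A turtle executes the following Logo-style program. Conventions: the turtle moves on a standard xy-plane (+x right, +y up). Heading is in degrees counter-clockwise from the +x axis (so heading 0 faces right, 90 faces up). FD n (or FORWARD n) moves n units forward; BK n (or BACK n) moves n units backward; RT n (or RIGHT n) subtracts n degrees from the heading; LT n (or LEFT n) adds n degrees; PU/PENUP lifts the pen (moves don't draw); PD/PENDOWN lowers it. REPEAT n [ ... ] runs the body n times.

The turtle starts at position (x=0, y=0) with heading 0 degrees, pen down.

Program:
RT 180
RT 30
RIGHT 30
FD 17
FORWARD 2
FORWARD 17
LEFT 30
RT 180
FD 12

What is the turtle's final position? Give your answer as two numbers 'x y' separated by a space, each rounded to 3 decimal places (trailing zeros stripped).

Executing turtle program step by step:
Start: pos=(0,0), heading=0, pen down
RT 180: heading 0 -> 180
RT 30: heading 180 -> 150
RT 30: heading 150 -> 120
FD 17: (0,0) -> (-8.5,14.722) [heading=120, draw]
FD 2: (-8.5,14.722) -> (-9.5,16.454) [heading=120, draw]
FD 17: (-9.5,16.454) -> (-18,31.177) [heading=120, draw]
LT 30: heading 120 -> 150
RT 180: heading 150 -> 330
FD 12: (-18,31.177) -> (-7.608,25.177) [heading=330, draw]
Final: pos=(-7.608,25.177), heading=330, 4 segment(s) drawn

Answer: -7.608 25.177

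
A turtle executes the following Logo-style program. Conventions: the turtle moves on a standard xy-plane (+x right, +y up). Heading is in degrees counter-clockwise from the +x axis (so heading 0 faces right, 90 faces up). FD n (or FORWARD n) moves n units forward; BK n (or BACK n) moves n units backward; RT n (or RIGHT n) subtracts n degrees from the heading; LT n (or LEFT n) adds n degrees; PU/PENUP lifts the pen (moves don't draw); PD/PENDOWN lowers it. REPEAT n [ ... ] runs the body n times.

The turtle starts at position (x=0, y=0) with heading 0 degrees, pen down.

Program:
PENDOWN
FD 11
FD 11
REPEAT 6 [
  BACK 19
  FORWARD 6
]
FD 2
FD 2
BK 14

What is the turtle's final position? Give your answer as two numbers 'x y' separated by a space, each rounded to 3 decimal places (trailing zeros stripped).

Answer: -66 0

Derivation:
Executing turtle program step by step:
Start: pos=(0,0), heading=0, pen down
PD: pen down
FD 11: (0,0) -> (11,0) [heading=0, draw]
FD 11: (11,0) -> (22,0) [heading=0, draw]
REPEAT 6 [
  -- iteration 1/6 --
  BK 19: (22,0) -> (3,0) [heading=0, draw]
  FD 6: (3,0) -> (9,0) [heading=0, draw]
  -- iteration 2/6 --
  BK 19: (9,0) -> (-10,0) [heading=0, draw]
  FD 6: (-10,0) -> (-4,0) [heading=0, draw]
  -- iteration 3/6 --
  BK 19: (-4,0) -> (-23,0) [heading=0, draw]
  FD 6: (-23,0) -> (-17,0) [heading=0, draw]
  -- iteration 4/6 --
  BK 19: (-17,0) -> (-36,0) [heading=0, draw]
  FD 6: (-36,0) -> (-30,0) [heading=0, draw]
  -- iteration 5/6 --
  BK 19: (-30,0) -> (-49,0) [heading=0, draw]
  FD 6: (-49,0) -> (-43,0) [heading=0, draw]
  -- iteration 6/6 --
  BK 19: (-43,0) -> (-62,0) [heading=0, draw]
  FD 6: (-62,0) -> (-56,0) [heading=0, draw]
]
FD 2: (-56,0) -> (-54,0) [heading=0, draw]
FD 2: (-54,0) -> (-52,0) [heading=0, draw]
BK 14: (-52,0) -> (-66,0) [heading=0, draw]
Final: pos=(-66,0), heading=0, 17 segment(s) drawn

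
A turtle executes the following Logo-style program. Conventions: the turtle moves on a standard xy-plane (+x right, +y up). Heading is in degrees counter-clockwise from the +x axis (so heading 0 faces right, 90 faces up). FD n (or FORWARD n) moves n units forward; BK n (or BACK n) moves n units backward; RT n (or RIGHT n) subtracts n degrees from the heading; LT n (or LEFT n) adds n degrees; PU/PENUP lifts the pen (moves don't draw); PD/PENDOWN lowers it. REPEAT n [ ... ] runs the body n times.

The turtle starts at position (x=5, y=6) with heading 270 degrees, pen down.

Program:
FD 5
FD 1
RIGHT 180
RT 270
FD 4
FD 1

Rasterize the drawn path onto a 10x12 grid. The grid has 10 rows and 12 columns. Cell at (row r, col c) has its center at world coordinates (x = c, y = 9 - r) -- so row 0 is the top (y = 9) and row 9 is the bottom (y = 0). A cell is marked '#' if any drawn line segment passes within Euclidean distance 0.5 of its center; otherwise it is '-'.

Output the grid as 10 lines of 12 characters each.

Answer: ------------
------------
------------
-----#------
-----#------
-----#------
-----#------
-----#------
-----#------
######------

Derivation:
Segment 0: (5,6) -> (5,1)
Segment 1: (5,1) -> (5,0)
Segment 2: (5,0) -> (1,-0)
Segment 3: (1,-0) -> (-0,-0)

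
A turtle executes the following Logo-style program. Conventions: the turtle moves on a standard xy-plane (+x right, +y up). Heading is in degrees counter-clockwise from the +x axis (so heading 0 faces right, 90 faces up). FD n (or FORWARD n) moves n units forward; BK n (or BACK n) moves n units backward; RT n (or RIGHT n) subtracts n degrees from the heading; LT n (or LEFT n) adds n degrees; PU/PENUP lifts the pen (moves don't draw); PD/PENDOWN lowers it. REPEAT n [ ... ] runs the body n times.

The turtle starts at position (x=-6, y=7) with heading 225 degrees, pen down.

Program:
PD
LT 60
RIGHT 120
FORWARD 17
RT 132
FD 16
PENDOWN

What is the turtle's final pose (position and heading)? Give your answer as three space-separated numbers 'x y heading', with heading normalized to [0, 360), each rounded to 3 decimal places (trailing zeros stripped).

Executing turtle program step by step:
Start: pos=(-6,7), heading=225, pen down
PD: pen down
LT 60: heading 225 -> 285
RT 120: heading 285 -> 165
FD 17: (-6,7) -> (-22.421,11.4) [heading=165, draw]
RT 132: heading 165 -> 33
FD 16: (-22.421,11.4) -> (-9.002,20.114) [heading=33, draw]
PD: pen down
Final: pos=(-9.002,20.114), heading=33, 2 segment(s) drawn

Answer: -9.002 20.114 33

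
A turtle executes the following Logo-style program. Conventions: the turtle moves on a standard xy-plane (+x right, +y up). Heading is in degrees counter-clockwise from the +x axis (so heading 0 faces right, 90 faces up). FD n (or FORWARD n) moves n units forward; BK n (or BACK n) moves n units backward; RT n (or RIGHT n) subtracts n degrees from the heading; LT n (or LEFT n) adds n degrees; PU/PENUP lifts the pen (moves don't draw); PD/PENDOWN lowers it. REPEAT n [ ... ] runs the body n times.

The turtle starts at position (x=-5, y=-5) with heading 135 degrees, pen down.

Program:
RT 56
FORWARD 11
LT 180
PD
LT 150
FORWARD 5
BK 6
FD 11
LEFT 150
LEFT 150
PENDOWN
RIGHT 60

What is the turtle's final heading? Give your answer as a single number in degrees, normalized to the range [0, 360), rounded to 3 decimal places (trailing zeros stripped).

Answer: 289

Derivation:
Executing turtle program step by step:
Start: pos=(-5,-5), heading=135, pen down
RT 56: heading 135 -> 79
FD 11: (-5,-5) -> (-2.901,5.798) [heading=79, draw]
LT 180: heading 79 -> 259
PD: pen down
LT 150: heading 259 -> 49
FD 5: (-2.901,5.798) -> (0.379,9.571) [heading=49, draw]
BK 6: (0.379,9.571) -> (-3.557,5.043) [heading=49, draw]
FD 11: (-3.557,5.043) -> (3.659,13.345) [heading=49, draw]
LT 150: heading 49 -> 199
LT 150: heading 199 -> 349
PD: pen down
RT 60: heading 349 -> 289
Final: pos=(3.659,13.345), heading=289, 4 segment(s) drawn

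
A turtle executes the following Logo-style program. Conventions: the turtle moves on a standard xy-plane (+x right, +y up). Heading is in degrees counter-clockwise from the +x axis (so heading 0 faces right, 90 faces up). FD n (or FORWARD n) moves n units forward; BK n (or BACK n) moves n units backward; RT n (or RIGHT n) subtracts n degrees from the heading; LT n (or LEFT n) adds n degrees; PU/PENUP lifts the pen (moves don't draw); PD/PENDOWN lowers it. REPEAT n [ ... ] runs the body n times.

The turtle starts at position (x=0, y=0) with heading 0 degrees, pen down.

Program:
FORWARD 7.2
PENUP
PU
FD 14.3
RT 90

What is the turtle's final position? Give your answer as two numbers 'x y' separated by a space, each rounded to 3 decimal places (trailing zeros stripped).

Executing turtle program step by step:
Start: pos=(0,0), heading=0, pen down
FD 7.2: (0,0) -> (7.2,0) [heading=0, draw]
PU: pen up
PU: pen up
FD 14.3: (7.2,0) -> (21.5,0) [heading=0, move]
RT 90: heading 0 -> 270
Final: pos=(21.5,0), heading=270, 1 segment(s) drawn

Answer: 21.5 0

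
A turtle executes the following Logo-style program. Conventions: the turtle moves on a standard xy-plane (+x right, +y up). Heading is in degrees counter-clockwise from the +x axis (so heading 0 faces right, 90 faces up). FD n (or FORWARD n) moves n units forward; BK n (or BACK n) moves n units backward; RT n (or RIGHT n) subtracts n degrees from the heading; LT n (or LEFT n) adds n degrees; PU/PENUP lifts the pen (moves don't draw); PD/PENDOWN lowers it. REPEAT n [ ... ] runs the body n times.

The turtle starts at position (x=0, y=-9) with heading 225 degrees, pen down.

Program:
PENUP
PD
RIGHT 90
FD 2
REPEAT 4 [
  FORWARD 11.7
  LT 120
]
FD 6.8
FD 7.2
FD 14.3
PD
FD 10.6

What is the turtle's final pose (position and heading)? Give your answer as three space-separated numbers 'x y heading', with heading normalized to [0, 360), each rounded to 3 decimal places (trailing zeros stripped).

Answer: -19.755 -36.887 255

Derivation:
Executing turtle program step by step:
Start: pos=(0,-9), heading=225, pen down
PU: pen up
PD: pen down
RT 90: heading 225 -> 135
FD 2: (0,-9) -> (-1.414,-7.586) [heading=135, draw]
REPEAT 4 [
  -- iteration 1/4 --
  FD 11.7: (-1.414,-7.586) -> (-9.687,0.687) [heading=135, draw]
  LT 120: heading 135 -> 255
  -- iteration 2/4 --
  FD 11.7: (-9.687,0.687) -> (-12.716,-10.614) [heading=255, draw]
  LT 120: heading 255 -> 15
  -- iteration 3/4 --
  FD 11.7: (-12.716,-10.614) -> (-1.414,-7.586) [heading=15, draw]
  LT 120: heading 15 -> 135
  -- iteration 4/4 --
  FD 11.7: (-1.414,-7.586) -> (-9.687,0.687) [heading=135, draw]
  LT 120: heading 135 -> 255
]
FD 6.8: (-9.687,0.687) -> (-11.447,-5.881) [heading=255, draw]
FD 7.2: (-11.447,-5.881) -> (-13.311,-12.836) [heading=255, draw]
FD 14.3: (-13.311,-12.836) -> (-17.012,-26.648) [heading=255, draw]
PD: pen down
FD 10.6: (-17.012,-26.648) -> (-19.755,-36.887) [heading=255, draw]
Final: pos=(-19.755,-36.887), heading=255, 9 segment(s) drawn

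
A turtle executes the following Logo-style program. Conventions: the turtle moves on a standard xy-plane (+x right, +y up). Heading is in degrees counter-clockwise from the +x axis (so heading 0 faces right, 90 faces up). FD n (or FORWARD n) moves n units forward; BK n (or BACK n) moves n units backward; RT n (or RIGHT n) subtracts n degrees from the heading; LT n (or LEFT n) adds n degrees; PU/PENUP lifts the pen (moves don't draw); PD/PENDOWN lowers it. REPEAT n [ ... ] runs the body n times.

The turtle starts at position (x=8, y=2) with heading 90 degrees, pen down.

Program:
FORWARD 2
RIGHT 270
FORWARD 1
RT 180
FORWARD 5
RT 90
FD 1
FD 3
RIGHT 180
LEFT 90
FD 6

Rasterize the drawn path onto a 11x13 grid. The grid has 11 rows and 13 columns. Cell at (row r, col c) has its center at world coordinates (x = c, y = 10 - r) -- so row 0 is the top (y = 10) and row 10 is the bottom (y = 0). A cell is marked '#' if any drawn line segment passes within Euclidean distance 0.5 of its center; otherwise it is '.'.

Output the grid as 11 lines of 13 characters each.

Answer: .............
.............
.............
.............
.............
.............
.......######
........#...#
........#...#
............#
......#######

Derivation:
Segment 0: (8,2) -> (8,4)
Segment 1: (8,4) -> (7,4)
Segment 2: (7,4) -> (12,4)
Segment 3: (12,4) -> (12,3)
Segment 4: (12,3) -> (12,0)
Segment 5: (12,0) -> (6,-0)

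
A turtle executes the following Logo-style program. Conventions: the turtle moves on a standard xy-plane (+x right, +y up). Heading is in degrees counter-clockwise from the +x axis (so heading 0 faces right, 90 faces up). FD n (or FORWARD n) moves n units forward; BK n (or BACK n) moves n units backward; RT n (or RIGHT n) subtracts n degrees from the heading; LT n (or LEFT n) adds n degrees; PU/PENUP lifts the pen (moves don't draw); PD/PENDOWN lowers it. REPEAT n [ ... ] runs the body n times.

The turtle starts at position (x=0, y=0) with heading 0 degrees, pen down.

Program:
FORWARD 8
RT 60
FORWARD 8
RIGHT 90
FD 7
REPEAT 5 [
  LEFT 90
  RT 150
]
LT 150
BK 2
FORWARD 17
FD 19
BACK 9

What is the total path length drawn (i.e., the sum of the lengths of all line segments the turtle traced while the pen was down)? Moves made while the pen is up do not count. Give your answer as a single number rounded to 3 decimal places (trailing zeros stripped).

Answer: 70

Derivation:
Executing turtle program step by step:
Start: pos=(0,0), heading=0, pen down
FD 8: (0,0) -> (8,0) [heading=0, draw]
RT 60: heading 0 -> 300
FD 8: (8,0) -> (12,-6.928) [heading=300, draw]
RT 90: heading 300 -> 210
FD 7: (12,-6.928) -> (5.938,-10.428) [heading=210, draw]
REPEAT 5 [
  -- iteration 1/5 --
  LT 90: heading 210 -> 300
  RT 150: heading 300 -> 150
  -- iteration 2/5 --
  LT 90: heading 150 -> 240
  RT 150: heading 240 -> 90
  -- iteration 3/5 --
  LT 90: heading 90 -> 180
  RT 150: heading 180 -> 30
  -- iteration 4/5 --
  LT 90: heading 30 -> 120
  RT 150: heading 120 -> 330
  -- iteration 5/5 --
  LT 90: heading 330 -> 60
  RT 150: heading 60 -> 270
]
LT 150: heading 270 -> 60
BK 2: (5.938,-10.428) -> (4.938,-12.16) [heading=60, draw]
FD 17: (4.938,-12.16) -> (13.438,2.562) [heading=60, draw]
FD 19: (13.438,2.562) -> (22.938,19.017) [heading=60, draw]
BK 9: (22.938,19.017) -> (18.438,11.222) [heading=60, draw]
Final: pos=(18.438,11.222), heading=60, 7 segment(s) drawn

Segment lengths:
  seg 1: (0,0) -> (8,0), length = 8
  seg 2: (8,0) -> (12,-6.928), length = 8
  seg 3: (12,-6.928) -> (5.938,-10.428), length = 7
  seg 4: (5.938,-10.428) -> (4.938,-12.16), length = 2
  seg 5: (4.938,-12.16) -> (13.438,2.562), length = 17
  seg 6: (13.438,2.562) -> (22.938,19.017), length = 19
  seg 7: (22.938,19.017) -> (18.438,11.222), length = 9
Total = 70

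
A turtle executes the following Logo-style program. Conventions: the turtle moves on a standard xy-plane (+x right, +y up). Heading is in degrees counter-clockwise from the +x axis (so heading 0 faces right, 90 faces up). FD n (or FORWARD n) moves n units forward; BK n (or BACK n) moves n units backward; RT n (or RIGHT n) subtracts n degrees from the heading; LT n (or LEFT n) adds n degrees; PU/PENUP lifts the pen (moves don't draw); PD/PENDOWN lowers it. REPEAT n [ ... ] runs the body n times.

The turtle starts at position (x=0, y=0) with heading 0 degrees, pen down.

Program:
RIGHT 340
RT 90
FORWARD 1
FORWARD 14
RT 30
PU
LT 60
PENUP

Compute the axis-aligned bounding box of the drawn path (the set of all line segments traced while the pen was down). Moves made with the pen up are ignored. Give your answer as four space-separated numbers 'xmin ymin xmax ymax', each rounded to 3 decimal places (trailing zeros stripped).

Answer: 0 -14.095 5.13 0

Derivation:
Executing turtle program step by step:
Start: pos=(0,0), heading=0, pen down
RT 340: heading 0 -> 20
RT 90: heading 20 -> 290
FD 1: (0,0) -> (0.342,-0.94) [heading=290, draw]
FD 14: (0.342,-0.94) -> (5.13,-14.095) [heading=290, draw]
RT 30: heading 290 -> 260
PU: pen up
LT 60: heading 260 -> 320
PU: pen up
Final: pos=(5.13,-14.095), heading=320, 2 segment(s) drawn

Segment endpoints: x in {0, 0.342, 5.13}, y in {-14.095, -0.94, 0}
xmin=0, ymin=-14.095, xmax=5.13, ymax=0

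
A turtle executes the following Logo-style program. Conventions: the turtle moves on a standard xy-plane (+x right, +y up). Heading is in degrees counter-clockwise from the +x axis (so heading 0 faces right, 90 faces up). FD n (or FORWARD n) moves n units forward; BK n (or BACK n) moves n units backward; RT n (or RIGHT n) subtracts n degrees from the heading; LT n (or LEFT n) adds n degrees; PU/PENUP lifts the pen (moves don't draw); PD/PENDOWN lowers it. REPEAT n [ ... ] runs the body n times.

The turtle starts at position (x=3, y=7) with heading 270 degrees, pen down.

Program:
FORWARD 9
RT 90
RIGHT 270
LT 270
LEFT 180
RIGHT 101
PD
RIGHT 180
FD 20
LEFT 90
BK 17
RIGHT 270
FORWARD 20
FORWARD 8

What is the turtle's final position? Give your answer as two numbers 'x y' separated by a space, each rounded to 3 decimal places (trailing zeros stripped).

Executing turtle program step by step:
Start: pos=(3,7), heading=270, pen down
FD 9: (3,7) -> (3,-2) [heading=270, draw]
RT 90: heading 270 -> 180
RT 270: heading 180 -> 270
LT 270: heading 270 -> 180
LT 180: heading 180 -> 0
RT 101: heading 0 -> 259
PD: pen down
RT 180: heading 259 -> 79
FD 20: (3,-2) -> (6.816,17.633) [heading=79, draw]
LT 90: heading 79 -> 169
BK 17: (6.816,17.633) -> (23.504,14.389) [heading=169, draw]
RT 270: heading 169 -> 259
FD 20: (23.504,14.389) -> (19.688,-5.244) [heading=259, draw]
FD 8: (19.688,-5.244) -> (18.161,-13.097) [heading=259, draw]
Final: pos=(18.161,-13.097), heading=259, 5 segment(s) drawn

Answer: 18.161 -13.097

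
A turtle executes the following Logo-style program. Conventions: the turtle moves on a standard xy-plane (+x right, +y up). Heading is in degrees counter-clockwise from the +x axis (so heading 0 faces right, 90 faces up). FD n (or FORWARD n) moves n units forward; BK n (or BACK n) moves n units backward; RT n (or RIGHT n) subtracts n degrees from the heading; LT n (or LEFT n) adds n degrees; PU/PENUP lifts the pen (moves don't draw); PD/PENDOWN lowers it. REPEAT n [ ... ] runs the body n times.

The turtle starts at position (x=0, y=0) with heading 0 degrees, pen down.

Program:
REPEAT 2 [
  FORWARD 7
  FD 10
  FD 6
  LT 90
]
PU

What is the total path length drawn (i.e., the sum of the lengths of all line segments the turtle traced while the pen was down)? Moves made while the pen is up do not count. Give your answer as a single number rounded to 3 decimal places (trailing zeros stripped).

Executing turtle program step by step:
Start: pos=(0,0), heading=0, pen down
REPEAT 2 [
  -- iteration 1/2 --
  FD 7: (0,0) -> (7,0) [heading=0, draw]
  FD 10: (7,0) -> (17,0) [heading=0, draw]
  FD 6: (17,0) -> (23,0) [heading=0, draw]
  LT 90: heading 0 -> 90
  -- iteration 2/2 --
  FD 7: (23,0) -> (23,7) [heading=90, draw]
  FD 10: (23,7) -> (23,17) [heading=90, draw]
  FD 6: (23,17) -> (23,23) [heading=90, draw]
  LT 90: heading 90 -> 180
]
PU: pen up
Final: pos=(23,23), heading=180, 6 segment(s) drawn

Segment lengths:
  seg 1: (0,0) -> (7,0), length = 7
  seg 2: (7,0) -> (17,0), length = 10
  seg 3: (17,0) -> (23,0), length = 6
  seg 4: (23,0) -> (23,7), length = 7
  seg 5: (23,7) -> (23,17), length = 10
  seg 6: (23,17) -> (23,23), length = 6
Total = 46

Answer: 46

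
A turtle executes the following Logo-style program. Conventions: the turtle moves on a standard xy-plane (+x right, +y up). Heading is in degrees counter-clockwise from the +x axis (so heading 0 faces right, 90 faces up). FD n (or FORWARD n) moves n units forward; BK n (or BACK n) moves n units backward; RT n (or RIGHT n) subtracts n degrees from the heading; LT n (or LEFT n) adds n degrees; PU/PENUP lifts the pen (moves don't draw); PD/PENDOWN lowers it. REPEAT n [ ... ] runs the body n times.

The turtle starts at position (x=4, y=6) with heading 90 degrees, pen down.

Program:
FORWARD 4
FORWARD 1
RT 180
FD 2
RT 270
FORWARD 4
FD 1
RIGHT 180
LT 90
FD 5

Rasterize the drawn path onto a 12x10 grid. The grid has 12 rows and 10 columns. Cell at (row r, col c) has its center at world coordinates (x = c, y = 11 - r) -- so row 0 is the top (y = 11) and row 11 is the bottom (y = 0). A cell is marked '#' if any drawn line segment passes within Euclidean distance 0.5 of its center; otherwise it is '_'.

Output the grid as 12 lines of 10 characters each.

Segment 0: (4,6) -> (4,10)
Segment 1: (4,10) -> (4,11)
Segment 2: (4,11) -> (4,9)
Segment 3: (4,9) -> (8,9)
Segment 4: (8,9) -> (9,9)
Segment 5: (9,9) -> (9,4)

Answer: ____#_____
____#_____
____######
____#____#
____#____#
____#____#
_________#
_________#
__________
__________
__________
__________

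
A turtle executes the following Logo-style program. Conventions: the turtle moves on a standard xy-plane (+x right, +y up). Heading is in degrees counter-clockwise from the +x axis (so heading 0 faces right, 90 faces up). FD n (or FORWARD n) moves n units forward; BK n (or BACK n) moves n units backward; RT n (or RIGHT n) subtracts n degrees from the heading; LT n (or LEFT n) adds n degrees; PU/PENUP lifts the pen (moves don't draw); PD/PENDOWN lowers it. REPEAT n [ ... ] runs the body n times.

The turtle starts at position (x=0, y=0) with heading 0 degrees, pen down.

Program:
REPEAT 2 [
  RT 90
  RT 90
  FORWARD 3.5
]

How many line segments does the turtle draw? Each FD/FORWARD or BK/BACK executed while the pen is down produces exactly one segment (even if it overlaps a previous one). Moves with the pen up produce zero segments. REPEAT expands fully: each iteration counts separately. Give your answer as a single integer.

Answer: 2

Derivation:
Executing turtle program step by step:
Start: pos=(0,0), heading=0, pen down
REPEAT 2 [
  -- iteration 1/2 --
  RT 90: heading 0 -> 270
  RT 90: heading 270 -> 180
  FD 3.5: (0,0) -> (-3.5,0) [heading=180, draw]
  -- iteration 2/2 --
  RT 90: heading 180 -> 90
  RT 90: heading 90 -> 0
  FD 3.5: (-3.5,0) -> (0,0) [heading=0, draw]
]
Final: pos=(0,0), heading=0, 2 segment(s) drawn
Segments drawn: 2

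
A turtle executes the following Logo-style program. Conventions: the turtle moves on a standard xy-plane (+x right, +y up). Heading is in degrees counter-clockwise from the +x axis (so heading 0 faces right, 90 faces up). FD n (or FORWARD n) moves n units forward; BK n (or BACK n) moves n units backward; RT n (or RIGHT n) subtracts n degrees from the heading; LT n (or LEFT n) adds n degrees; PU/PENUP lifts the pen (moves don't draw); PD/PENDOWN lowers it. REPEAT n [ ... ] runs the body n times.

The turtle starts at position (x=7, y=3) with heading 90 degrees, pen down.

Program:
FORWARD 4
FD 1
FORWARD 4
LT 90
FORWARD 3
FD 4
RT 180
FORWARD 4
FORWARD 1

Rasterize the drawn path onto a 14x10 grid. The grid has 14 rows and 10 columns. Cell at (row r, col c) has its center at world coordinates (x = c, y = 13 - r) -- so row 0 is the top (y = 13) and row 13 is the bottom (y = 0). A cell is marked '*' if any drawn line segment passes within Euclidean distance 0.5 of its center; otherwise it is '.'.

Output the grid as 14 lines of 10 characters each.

Segment 0: (7,3) -> (7,7)
Segment 1: (7,7) -> (7,8)
Segment 2: (7,8) -> (7,12)
Segment 3: (7,12) -> (4,12)
Segment 4: (4,12) -> (0,12)
Segment 5: (0,12) -> (4,12)
Segment 6: (4,12) -> (5,12)

Answer: ..........
********..
.......*..
.......*..
.......*..
.......*..
.......*..
.......*..
.......*..
.......*..
.......*..
..........
..........
..........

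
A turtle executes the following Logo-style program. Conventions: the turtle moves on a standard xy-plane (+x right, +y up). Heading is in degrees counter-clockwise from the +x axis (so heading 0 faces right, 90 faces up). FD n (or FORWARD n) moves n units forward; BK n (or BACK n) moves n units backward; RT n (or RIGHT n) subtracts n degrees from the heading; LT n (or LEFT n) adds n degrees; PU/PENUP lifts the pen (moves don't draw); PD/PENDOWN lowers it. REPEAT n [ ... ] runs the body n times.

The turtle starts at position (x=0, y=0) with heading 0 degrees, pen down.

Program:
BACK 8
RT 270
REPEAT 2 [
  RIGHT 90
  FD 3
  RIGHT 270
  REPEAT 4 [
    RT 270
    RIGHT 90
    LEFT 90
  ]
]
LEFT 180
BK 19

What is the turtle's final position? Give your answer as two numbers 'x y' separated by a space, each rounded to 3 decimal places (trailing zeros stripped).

Answer: -2 19

Derivation:
Executing turtle program step by step:
Start: pos=(0,0), heading=0, pen down
BK 8: (0,0) -> (-8,0) [heading=0, draw]
RT 270: heading 0 -> 90
REPEAT 2 [
  -- iteration 1/2 --
  RT 90: heading 90 -> 0
  FD 3: (-8,0) -> (-5,0) [heading=0, draw]
  RT 270: heading 0 -> 90
  REPEAT 4 [
    -- iteration 1/4 --
    RT 270: heading 90 -> 180
    RT 90: heading 180 -> 90
    LT 90: heading 90 -> 180
    -- iteration 2/4 --
    RT 270: heading 180 -> 270
    RT 90: heading 270 -> 180
    LT 90: heading 180 -> 270
    -- iteration 3/4 --
    RT 270: heading 270 -> 0
    RT 90: heading 0 -> 270
    LT 90: heading 270 -> 0
    -- iteration 4/4 --
    RT 270: heading 0 -> 90
    RT 90: heading 90 -> 0
    LT 90: heading 0 -> 90
  ]
  -- iteration 2/2 --
  RT 90: heading 90 -> 0
  FD 3: (-5,0) -> (-2,0) [heading=0, draw]
  RT 270: heading 0 -> 90
  REPEAT 4 [
    -- iteration 1/4 --
    RT 270: heading 90 -> 180
    RT 90: heading 180 -> 90
    LT 90: heading 90 -> 180
    -- iteration 2/4 --
    RT 270: heading 180 -> 270
    RT 90: heading 270 -> 180
    LT 90: heading 180 -> 270
    -- iteration 3/4 --
    RT 270: heading 270 -> 0
    RT 90: heading 0 -> 270
    LT 90: heading 270 -> 0
    -- iteration 4/4 --
    RT 270: heading 0 -> 90
    RT 90: heading 90 -> 0
    LT 90: heading 0 -> 90
  ]
]
LT 180: heading 90 -> 270
BK 19: (-2,0) -> (-2,19) [heading=270, draw]
Final: pos=(-2,19), heading=270, 4 segment(s) drawn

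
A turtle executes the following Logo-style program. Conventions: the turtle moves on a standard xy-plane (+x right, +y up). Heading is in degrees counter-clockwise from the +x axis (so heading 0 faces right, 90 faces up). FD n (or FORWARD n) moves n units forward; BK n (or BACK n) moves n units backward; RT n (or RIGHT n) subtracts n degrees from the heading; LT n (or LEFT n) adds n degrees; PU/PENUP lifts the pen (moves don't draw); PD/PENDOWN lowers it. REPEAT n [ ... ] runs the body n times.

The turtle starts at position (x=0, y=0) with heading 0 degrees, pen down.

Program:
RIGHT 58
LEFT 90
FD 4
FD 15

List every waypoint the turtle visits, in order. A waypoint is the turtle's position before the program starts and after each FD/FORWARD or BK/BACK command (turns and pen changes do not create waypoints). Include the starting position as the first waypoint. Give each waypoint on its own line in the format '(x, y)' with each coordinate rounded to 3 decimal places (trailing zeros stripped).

Answer: (0, 0)
(3.392, 2.12)
(16.113, 10.068)

Derivation:
Executing turtle program step by step:
Start: pos=(0,0), heading=0, pen down
RT 58: heading 0 -> 302
LT 90: heading 302 -> 32
FD 4: (0,0) -> (3.392,2.12) [heading=32, draw]
FD 15: (3.392,2.12) -> (16.113,10.068) [heading=32, draw]
Final: pos=(16.113,10.068), heading=32, 2 segment(s) drawn
Waypoints (3 total):
(0, 0)
(3.392, 2.12)
(16.113, 10.068)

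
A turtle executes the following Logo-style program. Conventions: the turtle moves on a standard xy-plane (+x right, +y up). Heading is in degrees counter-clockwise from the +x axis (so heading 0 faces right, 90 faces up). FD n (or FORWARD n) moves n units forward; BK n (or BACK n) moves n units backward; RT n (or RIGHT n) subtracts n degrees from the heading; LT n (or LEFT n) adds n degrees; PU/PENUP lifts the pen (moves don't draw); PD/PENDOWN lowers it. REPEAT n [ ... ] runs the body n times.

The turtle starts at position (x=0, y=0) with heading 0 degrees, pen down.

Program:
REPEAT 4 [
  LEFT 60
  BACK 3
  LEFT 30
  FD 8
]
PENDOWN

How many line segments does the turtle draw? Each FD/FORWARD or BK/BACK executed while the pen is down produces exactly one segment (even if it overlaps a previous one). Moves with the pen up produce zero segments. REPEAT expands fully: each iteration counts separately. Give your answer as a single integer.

Answer: 8

Derivation:
Executing turtle program step by step:
Start: pos=(0,0), heading=0, pen down
REPEAT 4 [
  -- iteration 1/4 --
  LT 60: heading 0 -> 60
  BK 3: (0,0) -> (-1.5,-2.598) [heading=60, draw]
  LT 30: heading 60 -> 90
  FD 8: (-1.5,-2.598) -> (-1.5,5.402) [heading=90, draw]
  -- iteration 2/4 --
  LT 60: heading 90 -> 150
  BK 3: (-1.5,5.402) -> (1.098,3.902) [heading=150, draw]
  LT 30: heading 150 -> 180
  FD 8: (1.098,3.902) -> (-6.902,3.902) [heading=180, draw]
  -- iteration 3/4 --
  LT 60: heading 180 -> 240
  BK 3: (-6.902,3.902) -> (-5.402,6.5) [heading=240, draw]
  LT 30: heading 240 -> 270
  FD 8: (-5.402,6.5) -> (-5.402,-1.5) [heading=270, draw]
  -- iteration 4/4 --
  LT 60: heading 270 -> 330
  BK 3: (-5.402,-1.5) -> (-8,0) [heading=330, draw]
  LT 30: heading 330 -> 0
  FD 8: (-8,0) -> (0,0) [heading=0, draw]
]
PD: pen down
Final: pos=(0,0), heading=0, 8 segment(s) drawn
Segments drawn: 8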